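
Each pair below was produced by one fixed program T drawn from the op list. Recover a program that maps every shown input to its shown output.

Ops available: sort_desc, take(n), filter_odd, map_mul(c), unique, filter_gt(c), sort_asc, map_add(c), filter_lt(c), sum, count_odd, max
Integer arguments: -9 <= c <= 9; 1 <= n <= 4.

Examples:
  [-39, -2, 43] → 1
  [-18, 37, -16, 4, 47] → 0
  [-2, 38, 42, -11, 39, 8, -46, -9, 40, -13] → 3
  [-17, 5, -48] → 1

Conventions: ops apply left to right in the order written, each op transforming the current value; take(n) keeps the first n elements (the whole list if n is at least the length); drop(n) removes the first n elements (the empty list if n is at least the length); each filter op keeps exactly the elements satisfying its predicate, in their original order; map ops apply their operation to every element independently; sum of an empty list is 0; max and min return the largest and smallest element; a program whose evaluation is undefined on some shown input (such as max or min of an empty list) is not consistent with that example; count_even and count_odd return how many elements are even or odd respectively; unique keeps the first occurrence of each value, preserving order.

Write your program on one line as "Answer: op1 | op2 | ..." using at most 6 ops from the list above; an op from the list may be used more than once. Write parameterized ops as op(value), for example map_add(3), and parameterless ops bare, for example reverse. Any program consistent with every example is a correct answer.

sort_desc | filter_lt(-8) | map_mul(-3) | filter_odd | count_odd

Check, running the answer program on each example:
  [-39, -2, 43] -> [43, -2, -39] -> [-39] -> [117] -> [117] -> 1
  [-18, 37, -16, 4, 47] -> [47, 37, 4, -16, -18] -> [-16, -18] -> [48, 54] -> [] -> 0
  [-2, 38, 42, -11, 39, 8, -46, -9, 40, -13] -> [42, 40, 39, 38, 8, -2, -9, -11, -13, -46] -> [-9, -11, -13, -46] -> [27, 33, 39, 138] -> [27, 33, 39] -> 3
  [-17, 5, -48] -> [5, -17, -48] -> [-17, -48] -> [51, 144] -> [51] -> 1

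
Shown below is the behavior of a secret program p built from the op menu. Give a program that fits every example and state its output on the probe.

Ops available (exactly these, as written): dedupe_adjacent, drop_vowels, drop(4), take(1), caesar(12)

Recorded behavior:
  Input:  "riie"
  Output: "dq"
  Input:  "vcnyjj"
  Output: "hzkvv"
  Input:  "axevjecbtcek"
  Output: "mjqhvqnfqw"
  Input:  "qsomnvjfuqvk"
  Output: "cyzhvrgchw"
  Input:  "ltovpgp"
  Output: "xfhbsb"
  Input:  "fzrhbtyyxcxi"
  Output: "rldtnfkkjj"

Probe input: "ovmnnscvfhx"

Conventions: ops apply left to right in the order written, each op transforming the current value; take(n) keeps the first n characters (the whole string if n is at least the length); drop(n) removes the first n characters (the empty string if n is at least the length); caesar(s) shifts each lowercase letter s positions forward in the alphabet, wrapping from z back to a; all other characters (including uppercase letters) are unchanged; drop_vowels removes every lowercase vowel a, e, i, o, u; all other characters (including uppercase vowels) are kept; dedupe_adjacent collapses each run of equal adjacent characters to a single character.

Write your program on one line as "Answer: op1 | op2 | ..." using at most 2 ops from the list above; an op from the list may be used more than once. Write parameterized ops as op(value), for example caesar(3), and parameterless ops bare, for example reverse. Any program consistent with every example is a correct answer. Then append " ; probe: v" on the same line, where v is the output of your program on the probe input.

caesar(12) | drop_vowels ; probe: "hyzzhrtj"

Check, running the answer program on each example:
  "riie" -> "duuq" -> "dq"
  "vcnyjj" -> "hozkvv" -> "hzkvv"
  "axevjecbtcek" -> "mjqhvqonfoqw" -> "mjqhvqnfqw"
  "qsomnvjfuqvk" -> "ceayzhvrgchw" -> "cyzhvrgchw"
  "ltovpgp" -> "xfahbsb" -> "xfhbsb"
  "fzrhbtyyxcxi" -> "rldtnfkkjoju" -> "rldtnfkkjj"
  probe: "ovmnnscvfhx" -> "ahyzzeohrtj" -> "hyzzhrtj"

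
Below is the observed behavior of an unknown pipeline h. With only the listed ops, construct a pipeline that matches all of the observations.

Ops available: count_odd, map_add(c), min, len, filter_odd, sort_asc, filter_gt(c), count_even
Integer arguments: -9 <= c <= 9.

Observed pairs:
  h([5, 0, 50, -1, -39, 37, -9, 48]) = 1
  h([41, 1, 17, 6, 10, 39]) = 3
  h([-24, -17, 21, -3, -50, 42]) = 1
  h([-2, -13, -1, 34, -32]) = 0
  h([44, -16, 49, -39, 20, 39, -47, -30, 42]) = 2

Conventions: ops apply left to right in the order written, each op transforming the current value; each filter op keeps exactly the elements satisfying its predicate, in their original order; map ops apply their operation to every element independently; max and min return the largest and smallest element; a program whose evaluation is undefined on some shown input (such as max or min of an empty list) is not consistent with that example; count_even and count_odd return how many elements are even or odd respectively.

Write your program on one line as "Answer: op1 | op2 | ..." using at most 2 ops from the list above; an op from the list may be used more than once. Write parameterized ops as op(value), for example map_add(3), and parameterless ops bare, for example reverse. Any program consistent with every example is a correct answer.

filter_gt(9) | count_odd

Check, running the answer program on each example:
  [5, 0, 50, -1, -39, 37, -9, 48] -> [50, 37, 48] -> 1
  [41, 1, 17, 6, 10, 39] -> [41, 17, 10, 39] -> 3
  [-24, -17, 21, -3, -50, 42] -> [21, 42] -> 1
  [-2, -13, -1, 34, -32] -> [34] -> 0
  [44, -16, 49, -39, 20, 39, -47, -30, 42] -> [44, 49, 20, 39, 42] -> 2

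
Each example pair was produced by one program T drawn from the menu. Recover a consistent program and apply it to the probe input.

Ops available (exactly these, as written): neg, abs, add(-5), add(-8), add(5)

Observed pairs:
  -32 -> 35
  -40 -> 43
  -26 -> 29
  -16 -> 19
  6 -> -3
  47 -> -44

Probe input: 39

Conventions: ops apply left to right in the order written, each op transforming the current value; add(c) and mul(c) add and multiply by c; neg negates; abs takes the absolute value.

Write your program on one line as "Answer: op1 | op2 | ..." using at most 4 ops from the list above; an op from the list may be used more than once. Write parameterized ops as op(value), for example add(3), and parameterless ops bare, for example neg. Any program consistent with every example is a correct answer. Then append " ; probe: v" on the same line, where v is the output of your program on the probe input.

add(-8) | neg | add(-5) ; probe: -36

Check, running the answer program on each example:
  -32 -> -40 -> 40 -> 35
  -40 -> -48 -> 48 -> 43
  -26 -> -34 -> 34 -> 29
  -16 -> -24 -> 24 -> 19
  6 -> -2 -> 2 -> -3
  47 -> 39 -> -39 -> -44
  probe: 39 -> 31 -> -31 -> -36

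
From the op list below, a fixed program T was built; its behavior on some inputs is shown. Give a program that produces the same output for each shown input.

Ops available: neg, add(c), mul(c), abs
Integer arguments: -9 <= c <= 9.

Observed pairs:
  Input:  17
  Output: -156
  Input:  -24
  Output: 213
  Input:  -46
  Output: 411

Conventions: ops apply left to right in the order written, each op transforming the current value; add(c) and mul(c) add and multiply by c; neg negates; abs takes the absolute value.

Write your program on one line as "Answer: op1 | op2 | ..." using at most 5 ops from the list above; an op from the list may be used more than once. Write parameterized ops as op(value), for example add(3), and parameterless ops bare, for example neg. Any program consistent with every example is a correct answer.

neg | mul(9) | add(-2) | add(-1)

Check, running the answer program on each example:
  17 -> -17 -> -153 -> -155 -> -156
  -24 -> 24 -> 216 -> 214 -> 213
  -46 -> 46 -> 414 -> 412 -> 411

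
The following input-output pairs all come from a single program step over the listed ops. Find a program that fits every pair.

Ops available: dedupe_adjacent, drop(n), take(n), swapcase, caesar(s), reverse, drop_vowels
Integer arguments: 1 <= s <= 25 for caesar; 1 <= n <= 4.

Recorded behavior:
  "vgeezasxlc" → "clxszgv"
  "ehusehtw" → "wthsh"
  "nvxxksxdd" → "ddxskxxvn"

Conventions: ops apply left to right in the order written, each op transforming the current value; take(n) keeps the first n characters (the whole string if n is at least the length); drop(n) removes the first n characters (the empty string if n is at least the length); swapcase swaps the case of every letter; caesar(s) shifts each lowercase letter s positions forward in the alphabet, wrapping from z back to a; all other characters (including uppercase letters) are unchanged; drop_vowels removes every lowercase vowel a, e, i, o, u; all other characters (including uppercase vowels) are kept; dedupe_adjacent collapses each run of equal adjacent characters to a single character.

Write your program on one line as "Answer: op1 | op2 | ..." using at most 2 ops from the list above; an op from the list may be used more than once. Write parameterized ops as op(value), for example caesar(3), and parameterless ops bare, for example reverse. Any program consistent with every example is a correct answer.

reverse | drop_vowels

Check, running the answer program on each example:
  "vgeezasxlc" -> "clxsazeegv" -> "clxszgv"
  "ehusehtw" -> "wthesuhe" -> "wthsh"
  "nvxxksxdd" -> "ddxskxxvn" -> "ddxskxxvn"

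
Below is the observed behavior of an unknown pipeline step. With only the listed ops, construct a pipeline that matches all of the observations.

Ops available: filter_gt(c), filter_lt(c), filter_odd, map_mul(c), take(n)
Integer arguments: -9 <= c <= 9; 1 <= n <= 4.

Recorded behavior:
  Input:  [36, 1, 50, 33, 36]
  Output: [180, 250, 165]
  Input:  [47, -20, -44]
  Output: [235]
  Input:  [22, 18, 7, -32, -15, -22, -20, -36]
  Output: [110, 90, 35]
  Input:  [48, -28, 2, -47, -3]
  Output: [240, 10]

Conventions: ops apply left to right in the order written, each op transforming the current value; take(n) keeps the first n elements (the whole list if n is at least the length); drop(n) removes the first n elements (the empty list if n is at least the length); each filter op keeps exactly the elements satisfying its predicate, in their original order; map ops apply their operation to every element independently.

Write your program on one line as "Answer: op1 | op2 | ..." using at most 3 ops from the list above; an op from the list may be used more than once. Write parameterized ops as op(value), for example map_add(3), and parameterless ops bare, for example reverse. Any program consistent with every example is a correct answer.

filter_gt(1) | map_mul(5) | take(3)

Check, running the answer program on each example:
  [36, 1, 50, 33, 36] -> [36, 50, 33, 36] -> [180, 250, 165, 180] -> [180, 250, 165]
  [47, -20, -44] -> [47] -> [235] -> [235]
  [22, 18, 7, -32, -15, -22, -20, -36] -> [22, 18, 7] -> [110, 90, 35] -> [110, 90, 35]
  [48, -28, 2, -47, -3] -> [48, 2] -> [240, 10] -> [240, 10]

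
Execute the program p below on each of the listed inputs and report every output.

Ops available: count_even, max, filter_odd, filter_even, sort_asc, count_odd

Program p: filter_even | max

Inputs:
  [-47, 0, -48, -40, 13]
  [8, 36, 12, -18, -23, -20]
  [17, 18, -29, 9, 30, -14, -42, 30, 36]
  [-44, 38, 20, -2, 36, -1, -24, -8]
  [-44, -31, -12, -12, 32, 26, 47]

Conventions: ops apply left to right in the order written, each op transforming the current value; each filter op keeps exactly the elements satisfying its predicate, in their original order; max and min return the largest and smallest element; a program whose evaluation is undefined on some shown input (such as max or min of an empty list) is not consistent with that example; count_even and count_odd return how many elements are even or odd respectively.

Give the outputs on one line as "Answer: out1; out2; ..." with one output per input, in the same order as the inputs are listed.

Execution, op by op:
  [-47, 0, -48, -40, 13] -> [0, -48, -40] -> 0
  [8, 36, 12, -18, -23, -20] -> [8, 36, 12, -18, -20] -> 36
  [17, 18, -29, 9, 30, -14, -42, 30, 36] -> [18, 30, -14, -42, 30, 36] -> 36
  [-44, 38, 20, -2, 36, -1, -24, -8] -> [-44, 38, 20, -2, 36, -24, -8] -> 38
  [-44, -31, -12, -12, 32, 26, 47] -> [-44, -12, -12, 32, 26] -> 32

0; 36; 36; 38; 32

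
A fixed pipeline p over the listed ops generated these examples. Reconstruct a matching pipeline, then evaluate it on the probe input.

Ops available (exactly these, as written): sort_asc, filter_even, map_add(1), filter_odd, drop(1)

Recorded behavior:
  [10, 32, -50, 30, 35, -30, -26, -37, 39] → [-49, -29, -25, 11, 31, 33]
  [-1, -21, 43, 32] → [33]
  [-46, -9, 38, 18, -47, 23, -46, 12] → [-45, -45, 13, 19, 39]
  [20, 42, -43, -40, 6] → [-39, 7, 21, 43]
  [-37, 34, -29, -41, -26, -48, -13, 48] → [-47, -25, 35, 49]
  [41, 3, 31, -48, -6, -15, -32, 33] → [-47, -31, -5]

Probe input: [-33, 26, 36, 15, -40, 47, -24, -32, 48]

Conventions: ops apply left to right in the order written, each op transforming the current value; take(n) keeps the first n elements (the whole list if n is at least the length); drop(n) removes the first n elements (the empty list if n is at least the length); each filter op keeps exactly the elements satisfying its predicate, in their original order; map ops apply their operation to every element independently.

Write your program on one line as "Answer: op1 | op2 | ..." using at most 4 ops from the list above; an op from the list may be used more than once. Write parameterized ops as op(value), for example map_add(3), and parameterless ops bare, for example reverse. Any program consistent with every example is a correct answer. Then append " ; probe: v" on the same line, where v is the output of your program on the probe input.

map_add(1) | sort_asc | filter_odd ; probe: [-39, -31, -23, 27, 37, 49]

Check, running the answer program on each example:
  [10, 32, -50, 30, 35, -30, -26, -37, 39] -> [11, 33, -49, 31, 36, -29, -25, -36, 40] -> [-49, -36, -29, -25, 11, 31, 33, 36, 40] -> [-49, -29, -25, 11, 31, 33]
  [-1, -21, 43, 32] -> [0, -20, 44, 33] -> [-20, 0, 33, 44] -> [33]
  [-46, -9, 38, 18, -47, 23, -46, 12] -> [-45, -8, 39, 19, -46, 24, -45, 13] -> [-46, -45, -45, -8, 13, 19, 24, 39] -> [-45, -45, 13, 19, 39]
  [20, 42, -43, -40, 6] -> [21, 43, -42, -39, 7] -> [-42, -39, 7, 21, 43] -> [-39, 7, 21, 43]
  [-37, 34, -29, -41, -26, -48, -13, 48] -> [-36, 35, -28, -40, -25, -47, -12, 49] -> [-47, -40, -36, -28, -25, -12, 35, 49] -> [-47, -25, 35, 49]
  [41, 3, 31, -48, -6, -15, -32, 33] -> [42, 4, 32, -47, -5, -14, -31, 34] -> [-47, -31, -14, -5, 4, 32, 34, 42] -> [-47, -31, -5]
  probe: [-33, 26, 36, 15, -40, 47, -24, -32, 48] -> [-32, 27, 37, 16, -39, 48, -23, -31, 49] -> [-39, -32, -31, -23, 16, 27, 37, 48, 49] -> [-39, -31, -23, 27, 37, 49]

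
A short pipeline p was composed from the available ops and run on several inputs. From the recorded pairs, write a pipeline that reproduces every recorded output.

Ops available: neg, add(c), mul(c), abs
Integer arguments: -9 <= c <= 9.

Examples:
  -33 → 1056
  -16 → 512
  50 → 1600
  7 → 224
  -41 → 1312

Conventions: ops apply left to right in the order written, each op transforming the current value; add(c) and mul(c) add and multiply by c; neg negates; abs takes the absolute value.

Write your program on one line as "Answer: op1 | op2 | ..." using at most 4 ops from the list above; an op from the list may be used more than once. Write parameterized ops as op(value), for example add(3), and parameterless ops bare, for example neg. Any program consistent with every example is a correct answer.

neg | abs | mul(-8) | mul(-4)

Check, running the answer program on each example:
  -33 -> 33 -> 33 -> -264 -> 1056
  -16 -> 16 -> 16 -> -128 -> 512
  50 -> -50 -> 50 -> -400 -> 1600
  7 -> -7 -> 7 -> -56 -> 224
  -41 -> 41 -> 41 -> -328 -> 1312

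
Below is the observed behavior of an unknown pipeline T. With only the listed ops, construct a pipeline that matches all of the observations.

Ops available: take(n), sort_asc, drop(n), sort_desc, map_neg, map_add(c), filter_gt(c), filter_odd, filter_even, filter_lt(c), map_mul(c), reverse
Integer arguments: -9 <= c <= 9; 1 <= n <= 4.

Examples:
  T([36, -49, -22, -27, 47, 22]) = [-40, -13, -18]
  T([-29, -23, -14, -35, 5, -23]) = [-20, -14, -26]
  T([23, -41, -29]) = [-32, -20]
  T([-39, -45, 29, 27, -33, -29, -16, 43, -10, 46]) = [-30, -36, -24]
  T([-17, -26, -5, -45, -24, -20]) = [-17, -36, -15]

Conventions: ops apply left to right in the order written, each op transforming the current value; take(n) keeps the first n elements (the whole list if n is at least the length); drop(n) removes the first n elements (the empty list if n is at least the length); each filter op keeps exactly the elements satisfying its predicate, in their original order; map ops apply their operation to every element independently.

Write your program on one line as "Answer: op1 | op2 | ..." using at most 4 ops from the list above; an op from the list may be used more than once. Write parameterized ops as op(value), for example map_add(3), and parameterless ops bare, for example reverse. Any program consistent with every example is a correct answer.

map_add(9) | filter_lt(-8) | take(3)

Check, running the answer program on each example:
  [36, -49, -22, -27, 47, 22] -> [45, -40, -13, -18, 56, 31] -> [-40, -13, -18] -> [-40, -13, -18]
  [-29, -23, -14, -35, 5, -23] -> [-20, -14, -5, -26, 14, -14] -> [-20, -14, -26, -14] -> [-20, -14, -26]
  [23, -41, -29] -> [32, -32, -20] -> [-32, -20] -> [-32, -20]
  [-39, -45, 29, 27, -33, -29, -16, 43, -10, 46] -> [-30, -36, 38, 36, -24, -20, -7, 52, -1, 55] -> [-30, -36, -24, -20] -> [-30, -36, -24]
  [-17, -26, -5, -45, -24, -20] -> [-8, -17, 4, -36, -15, -11] -> [-17, -36, -15, -11] -> [-17, -36, -15]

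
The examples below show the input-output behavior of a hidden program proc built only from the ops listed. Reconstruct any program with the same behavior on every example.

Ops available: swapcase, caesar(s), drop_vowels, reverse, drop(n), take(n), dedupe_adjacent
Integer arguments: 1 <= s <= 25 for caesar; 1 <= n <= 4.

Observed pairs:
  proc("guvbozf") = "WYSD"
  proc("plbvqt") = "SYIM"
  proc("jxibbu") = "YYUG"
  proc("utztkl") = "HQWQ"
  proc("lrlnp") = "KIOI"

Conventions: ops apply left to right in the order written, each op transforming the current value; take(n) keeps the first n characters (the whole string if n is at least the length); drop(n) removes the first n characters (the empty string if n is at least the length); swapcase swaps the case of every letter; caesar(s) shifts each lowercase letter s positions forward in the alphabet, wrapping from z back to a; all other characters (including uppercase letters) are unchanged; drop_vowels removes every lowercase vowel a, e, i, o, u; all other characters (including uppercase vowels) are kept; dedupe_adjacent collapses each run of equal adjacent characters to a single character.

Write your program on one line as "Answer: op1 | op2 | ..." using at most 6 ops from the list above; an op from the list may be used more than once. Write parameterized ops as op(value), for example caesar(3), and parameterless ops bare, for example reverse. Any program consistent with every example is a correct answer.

drop_vowels | take(4) | caesar(23) | reverse | swapcase

Check, running the answer program on each example:
  "guvbozf" -> "gvbzf" -> "gvbz" -> "dsyw" -> "wysd" -> "WYSD"
  "plbvqt" -> "plbvqt" -> "plbv" -> "miys" -> "syim" -> "SYIM"
  "jxibbu" -> "jxbb" -> "jxbb" -> "guyy" -> "yyug" -> "YYUG"
  "utztkl" -> "tztkl" -> "tztk" -> "qwqh" -> "hqwq" -> "HQWQ"
  "lrlnp" -> "lrlnp" -> "lrln" -> "ioik" -> "kioi" -> "KIOI"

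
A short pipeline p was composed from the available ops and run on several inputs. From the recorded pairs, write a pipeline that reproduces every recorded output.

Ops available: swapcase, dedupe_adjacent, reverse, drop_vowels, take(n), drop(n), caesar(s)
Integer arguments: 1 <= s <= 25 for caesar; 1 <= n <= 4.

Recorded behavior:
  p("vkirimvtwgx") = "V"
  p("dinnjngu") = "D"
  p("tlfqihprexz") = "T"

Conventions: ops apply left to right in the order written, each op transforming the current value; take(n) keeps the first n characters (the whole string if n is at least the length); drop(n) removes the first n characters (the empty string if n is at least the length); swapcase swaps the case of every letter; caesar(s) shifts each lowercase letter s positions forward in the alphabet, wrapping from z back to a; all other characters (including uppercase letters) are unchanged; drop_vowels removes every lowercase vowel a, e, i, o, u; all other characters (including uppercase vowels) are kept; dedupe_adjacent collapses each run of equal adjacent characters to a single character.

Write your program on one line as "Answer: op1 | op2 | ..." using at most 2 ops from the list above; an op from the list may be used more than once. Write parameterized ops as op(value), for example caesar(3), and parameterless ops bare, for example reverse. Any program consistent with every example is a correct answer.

take(1) | swapcase

Check, running the answer program on each example:
  "vkirimvtwgx" -> "v" -> "V"
  "dinnjngu" -> "d" -> "D"
  "tlfqihprexz" -> "t" -> "T"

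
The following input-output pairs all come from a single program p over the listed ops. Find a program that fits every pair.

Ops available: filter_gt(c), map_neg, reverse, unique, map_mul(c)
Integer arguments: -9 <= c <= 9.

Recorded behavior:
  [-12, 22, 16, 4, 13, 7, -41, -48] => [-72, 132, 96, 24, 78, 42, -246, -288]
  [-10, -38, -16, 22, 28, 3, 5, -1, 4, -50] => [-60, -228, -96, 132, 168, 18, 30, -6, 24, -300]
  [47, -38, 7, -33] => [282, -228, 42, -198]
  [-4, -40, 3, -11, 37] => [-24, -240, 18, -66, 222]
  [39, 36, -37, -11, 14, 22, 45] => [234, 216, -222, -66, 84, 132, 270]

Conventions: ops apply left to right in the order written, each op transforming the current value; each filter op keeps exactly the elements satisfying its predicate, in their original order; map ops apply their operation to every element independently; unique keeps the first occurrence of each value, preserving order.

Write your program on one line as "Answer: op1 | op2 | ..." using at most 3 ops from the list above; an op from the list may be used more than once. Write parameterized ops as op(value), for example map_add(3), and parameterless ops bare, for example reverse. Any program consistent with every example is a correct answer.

map_mul(-6) | map_neg

Check, running the answer program on each example:
  [-12, 22, 16, 4, 13, 7, -41, -48] -> [72, -132, -96, -24, -78, -42, 246, 288] -> [-72, 132, 96, 24, 78, 42, -246, -288]
  [-10, -38, -16, 22, 28, 3, 5, -1, 4, -50] -> [60, 228, 96, -132, -168, -18, -30, 6, -24, 300] -> [-60, -228, -96, 132, 168, 18, 30, -6, 24, -300]
  [47, -38, 7, -33] -> [-282, 228, -42, 198] -> [282, -228, 42, -198]
  [-4, -40, 3, -11, 37] -> [24, 240, -18, 66, -222] -> [-24, -240, 18, -66, 222]
  [39, 36, -37, -11, 14, 22, 45] -> [-234, -216, 222, 66, -84, -132, -270] -> [234, 216, -222, -66, 84, 132, 270]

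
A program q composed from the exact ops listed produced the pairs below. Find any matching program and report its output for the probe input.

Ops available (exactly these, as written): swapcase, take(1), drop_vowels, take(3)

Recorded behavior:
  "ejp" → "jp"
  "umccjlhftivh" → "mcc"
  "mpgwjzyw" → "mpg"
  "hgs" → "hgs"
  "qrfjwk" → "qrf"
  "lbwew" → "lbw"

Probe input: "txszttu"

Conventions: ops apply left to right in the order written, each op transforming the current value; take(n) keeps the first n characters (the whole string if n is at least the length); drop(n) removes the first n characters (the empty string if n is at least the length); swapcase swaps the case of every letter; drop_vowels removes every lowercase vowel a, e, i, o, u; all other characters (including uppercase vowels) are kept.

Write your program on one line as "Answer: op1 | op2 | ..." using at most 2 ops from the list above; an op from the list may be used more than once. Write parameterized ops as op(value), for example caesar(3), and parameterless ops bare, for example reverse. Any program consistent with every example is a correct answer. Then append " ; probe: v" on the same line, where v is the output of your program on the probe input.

drop_vowels | take(3) ; probe: "txs"

Check, running the answer program on each example:
  "ejp" -> "jp" -> "jp"
  "umccjlhftivh" -> "mccjlhftvh" -> "mcc"
  "mpgwjzyw" -> "mpgwjzyw" -> "mpg"
  "hgs" -> "hgs" -> "hgs"
  "qrfjwk" -> "qrfjwk" -> "qrf"
  "lbwew" -> "lbww" -> "lbw"
  probe: "txszttu" -> "txsztt" -> "txs"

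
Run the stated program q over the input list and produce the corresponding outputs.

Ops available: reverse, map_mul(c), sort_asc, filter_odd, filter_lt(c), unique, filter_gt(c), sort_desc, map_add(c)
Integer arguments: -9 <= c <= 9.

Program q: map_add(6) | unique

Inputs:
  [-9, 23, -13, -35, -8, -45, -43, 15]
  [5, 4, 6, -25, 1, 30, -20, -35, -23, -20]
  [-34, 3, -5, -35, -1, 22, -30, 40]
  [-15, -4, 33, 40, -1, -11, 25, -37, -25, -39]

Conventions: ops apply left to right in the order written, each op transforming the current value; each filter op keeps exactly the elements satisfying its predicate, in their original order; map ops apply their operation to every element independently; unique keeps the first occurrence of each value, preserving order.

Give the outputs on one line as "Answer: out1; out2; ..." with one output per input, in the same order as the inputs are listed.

[-3, 29, -7, -29, -2, -39, -37, 21]; [11, 10, 12, -19, 7, 36, -14, -29, -17]; [-28, 9, 1, -29, 5, 28, -24, 46]; [-9, 2, 39, 46, 5, -5, 31, -31, -19, -33]

Execution, op by op:
  [-9, 23, -13, -35, -8, -45, -43, 15] -> [-3, 29, -7, -29, -2, -39, -37, 21] -> [-3, 29, -7, -29, -2, -39, -37, 21]
  [5, 4, 6, -25, 1, 30, -20, -35, -23, -20] -> [11, 10, 12, -19, 7, 36, -14, -29, -17, -14] -> [11, 10, 12, -19, 7, 36, -14, -29, -17]
  [-34, 3, -5, -35, -1, 22, -30, 40] -> [-28, 9, 1, -29, 5, 28, -24, 46] -> [-28, 9, 1, -29, 5, 28, -24, 46]
  [-15, -4, 33, 40, -1, -11, 25, -37, -25, -39] -> [-9, 2, 39, 46, 5, -5, 31, -31, -19, -33] -> [-9, 2, 39, 46, 5, -5, 31, -31, -19, -33]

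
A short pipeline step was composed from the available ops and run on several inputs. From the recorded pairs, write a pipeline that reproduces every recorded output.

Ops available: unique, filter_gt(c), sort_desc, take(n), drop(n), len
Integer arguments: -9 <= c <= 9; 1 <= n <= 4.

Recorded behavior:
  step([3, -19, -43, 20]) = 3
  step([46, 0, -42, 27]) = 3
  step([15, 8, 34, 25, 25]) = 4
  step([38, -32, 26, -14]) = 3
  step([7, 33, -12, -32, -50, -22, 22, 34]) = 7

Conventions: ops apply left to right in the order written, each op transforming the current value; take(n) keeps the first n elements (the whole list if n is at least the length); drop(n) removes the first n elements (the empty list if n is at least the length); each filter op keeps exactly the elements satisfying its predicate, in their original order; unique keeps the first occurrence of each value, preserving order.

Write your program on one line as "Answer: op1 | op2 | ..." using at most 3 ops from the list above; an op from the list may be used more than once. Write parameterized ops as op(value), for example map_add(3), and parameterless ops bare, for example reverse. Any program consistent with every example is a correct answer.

sort_desc | drop(1) | len

Check, running the answer program on each example:
  [3, -19, -43, 20] -> [20, 3, -19, -43] -> [3, -19, -43] -> 3
  [46, 0, -42, 27] -> [46, 27, 0, -42] -> [27, 0, -42] -> 3
  [15, 8, 34, 25, 25] -> [34, 25, 25, 15, 8] -> [25, 25, 15, 8] -> 4
  [38, -32, 26, -14] -> [38, 26, -14, -32] -> [26, -14, -32] -> 3
  [7, 33, -12, -32, -50, -22, 22, 34] -> [34, 33, 22, 7, -12, -22, -32, -50] -> [33, 22, 7, -12, -22, -32, -50] -> 7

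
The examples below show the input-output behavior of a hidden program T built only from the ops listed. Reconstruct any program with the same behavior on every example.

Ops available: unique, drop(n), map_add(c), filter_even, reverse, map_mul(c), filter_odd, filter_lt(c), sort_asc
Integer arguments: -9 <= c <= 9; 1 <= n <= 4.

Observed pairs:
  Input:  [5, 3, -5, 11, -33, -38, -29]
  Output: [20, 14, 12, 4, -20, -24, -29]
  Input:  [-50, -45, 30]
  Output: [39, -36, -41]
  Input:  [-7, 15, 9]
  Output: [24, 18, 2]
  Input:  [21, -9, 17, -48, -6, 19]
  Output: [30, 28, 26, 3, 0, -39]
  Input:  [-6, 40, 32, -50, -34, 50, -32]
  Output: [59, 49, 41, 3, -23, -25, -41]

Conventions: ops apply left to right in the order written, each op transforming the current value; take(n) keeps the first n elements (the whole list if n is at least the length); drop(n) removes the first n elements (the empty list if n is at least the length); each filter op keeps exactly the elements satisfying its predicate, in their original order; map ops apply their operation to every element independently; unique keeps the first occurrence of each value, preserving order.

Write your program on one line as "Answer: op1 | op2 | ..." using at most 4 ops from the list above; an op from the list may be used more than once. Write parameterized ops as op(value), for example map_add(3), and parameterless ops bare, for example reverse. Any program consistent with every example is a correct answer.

reverse | sort_asc | reverse | map_add(9)

Check, running the answer program on each example:
  [5, 3, -5, 11, -33, -38, -29] -> [-29, -38, -33, 11, -5, 3, 5] -> [-38, -33, -29, -5, 3, 5, 11] -> [11, 5, 3, -5, -29, -33, -38] -> [20, 14, 12, 4, -20, -24, -29]
  [-50, -45, 30] -> [30, -45, -50] -> [-50, -45, 30] -> [30, -45, -50] -> [39, -36, -41]
  [-7, 15, 9] -> [9, 15, -7] -> [-7, 9, 15] -> [15, 9, -7] -> [24, 18, 2]
  [21, -9, 17, -48, -6, 19] -> [19, -6, -48, 17, -9, 21] -> [-48, -9, -6, 17, 19, 21] -> [21, 19, 17, -6, -9, -48] -> [30, 28, 26, 3, 0, -39]
  [-6, 40, 32, -50, -34, 50, -32] -> [-32, 50, -34, -50, 32, 40, -6] -> [-50, -34, -32, -6, 32, 40, 50] -> [50, 40, 32, -6, -32, -34, -50] -> [59, 49, 41, 3, -23, -25, -41]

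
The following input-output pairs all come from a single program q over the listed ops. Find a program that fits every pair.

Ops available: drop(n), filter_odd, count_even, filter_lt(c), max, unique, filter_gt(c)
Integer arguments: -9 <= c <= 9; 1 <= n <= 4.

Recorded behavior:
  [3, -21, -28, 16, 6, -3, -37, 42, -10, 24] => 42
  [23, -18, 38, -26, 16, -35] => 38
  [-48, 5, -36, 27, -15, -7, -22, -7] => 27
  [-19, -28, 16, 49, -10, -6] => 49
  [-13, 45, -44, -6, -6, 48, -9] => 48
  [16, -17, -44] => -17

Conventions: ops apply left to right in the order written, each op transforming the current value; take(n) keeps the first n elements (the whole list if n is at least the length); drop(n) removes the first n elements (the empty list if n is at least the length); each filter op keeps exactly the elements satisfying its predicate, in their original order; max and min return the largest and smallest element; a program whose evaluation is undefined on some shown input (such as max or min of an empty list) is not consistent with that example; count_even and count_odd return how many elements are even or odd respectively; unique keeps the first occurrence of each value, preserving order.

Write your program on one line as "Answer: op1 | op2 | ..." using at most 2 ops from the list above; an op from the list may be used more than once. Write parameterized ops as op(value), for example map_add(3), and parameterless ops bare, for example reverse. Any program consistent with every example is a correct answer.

drop(1) | max

Check, running the answer program on each example:
  [3, -21, -28, 16, 6, -3, -37, 42, -10, 24] -> [-21, -28, 16, 6, -3, -37, 42, -10, 24] -> 42
  [23, -18, 38, -26, 16, -35] -> [-18, 38, -26, 16, -35] -> 38
  [-48, 5, -36, 27, -15, -7, -22, -7] -> [5, -36, 27, -15, -7, -22, -7] -> 27
  [-19, -28, 16, 49, -10, -6] -> [-28, 16, 49, -10, -6] -> 49
  [-13, 45, -44, -6, -6, 48, -9] -> [45, -44, -6, -6, 48, -9] -> 48
  [16, -17, -44] -> [-17, -44] -> -17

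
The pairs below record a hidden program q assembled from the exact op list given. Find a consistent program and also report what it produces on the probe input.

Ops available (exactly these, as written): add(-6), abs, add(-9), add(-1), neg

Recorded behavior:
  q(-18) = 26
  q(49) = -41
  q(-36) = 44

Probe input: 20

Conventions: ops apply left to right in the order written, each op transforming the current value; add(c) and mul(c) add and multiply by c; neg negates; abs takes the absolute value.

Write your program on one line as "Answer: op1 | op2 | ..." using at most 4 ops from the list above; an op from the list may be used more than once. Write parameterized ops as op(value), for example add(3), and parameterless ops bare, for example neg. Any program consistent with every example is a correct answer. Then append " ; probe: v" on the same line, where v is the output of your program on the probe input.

add(-9) | neg | add(-1) ; probe: -12

Check, running the answer program on each example:
  -18 -> -27 -> 27 -> 26
  49 -> 40 -> -40 -> -41
  -36 -> -45 -> 45 -> 44
  probe: 20 -> 11 -> -11 -> -12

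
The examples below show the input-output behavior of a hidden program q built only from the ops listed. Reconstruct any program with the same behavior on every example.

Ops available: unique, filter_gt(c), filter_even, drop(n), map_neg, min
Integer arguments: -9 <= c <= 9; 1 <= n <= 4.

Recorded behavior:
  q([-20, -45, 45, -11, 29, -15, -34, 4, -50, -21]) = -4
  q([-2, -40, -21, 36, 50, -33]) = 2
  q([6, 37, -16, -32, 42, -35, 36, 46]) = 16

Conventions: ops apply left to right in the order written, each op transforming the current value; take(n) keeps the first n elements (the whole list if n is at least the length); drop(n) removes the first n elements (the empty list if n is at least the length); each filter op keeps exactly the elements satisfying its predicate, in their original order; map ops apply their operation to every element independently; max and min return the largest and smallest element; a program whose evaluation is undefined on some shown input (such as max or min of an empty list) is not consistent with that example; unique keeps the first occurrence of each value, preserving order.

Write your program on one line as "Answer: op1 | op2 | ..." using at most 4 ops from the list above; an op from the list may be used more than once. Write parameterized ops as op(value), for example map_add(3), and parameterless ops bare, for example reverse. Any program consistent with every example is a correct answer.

map_neg | filter_gt(-5) | min

Check, running the answer program on each example:
  [-20, -45, 45, -11, 29, -15, -34, 4, -50, -21] -> [20, 45, -45, 11, -29, 15, 34, -4, 50, 21] -> [20, 45, 11, 15, 34, -4, 50, 21] -> -4
  [-2, -40, -21, 36, 50, -33] -> [2, 40, 21, -36, -50, 33] -> [2, 40, 21, 33] -> 2
  [6, 37, -16, -32, 42, -35, 36, 46] -> [-6, -37, 16, 32, -42, 35, -36, -46] -> [16, 32, 35] -> 16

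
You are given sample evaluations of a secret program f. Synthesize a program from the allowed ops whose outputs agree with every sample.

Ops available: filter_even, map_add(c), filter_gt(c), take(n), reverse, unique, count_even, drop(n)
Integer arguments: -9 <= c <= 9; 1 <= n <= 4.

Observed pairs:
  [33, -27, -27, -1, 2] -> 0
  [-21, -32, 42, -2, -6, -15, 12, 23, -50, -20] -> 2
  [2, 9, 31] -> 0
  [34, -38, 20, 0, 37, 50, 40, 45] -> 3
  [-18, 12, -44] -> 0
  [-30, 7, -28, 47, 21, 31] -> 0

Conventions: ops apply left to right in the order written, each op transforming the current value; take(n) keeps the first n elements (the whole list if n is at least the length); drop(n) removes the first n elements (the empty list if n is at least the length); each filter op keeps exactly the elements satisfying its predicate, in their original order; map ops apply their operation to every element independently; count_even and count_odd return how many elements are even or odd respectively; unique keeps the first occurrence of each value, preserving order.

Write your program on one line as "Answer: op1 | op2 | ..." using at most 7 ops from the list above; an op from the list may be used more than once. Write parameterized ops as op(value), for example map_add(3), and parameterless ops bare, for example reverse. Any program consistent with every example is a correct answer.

map_add(4) | reverse | drop(3) | filter_gt(-1) | drop(1) | count_even

Check, running the answer program on each example:
  [33, -27, -27, -1, 2] -> [37, -23, -23, 3, 6] -> [6, 3, -23, -23, 37] -> [-23, 37] -> [37] -> [] -> 0
  [-21, -32, 42, -2, -6, -15, 12, 23, -50, -20] -> [-17, -28, 46, 2, -2, -11, 16, 27, -46, -16] -> [-16, -46, 27, 16, -11, -2, 2, 46, -28, -17] -> [16, -11, -2, 2, 46, -28, -17] -> [16, 2, 46] -> [2, 46] -> 2
  [2, 9, 31] -> [6, 13, 35] -> [35, 13, 6] -> [] -> [] -> [] -> 0
  [34, -38, 20, 0, 37, 50, 40, 45] -> [38, -34, 24, 4, 41, 54, 44, 49] -> [49, 44, 54, 41, 4, 24, -34, 38] -> [41, 4, 24, -34, 38] -> [41, 4, 24, 38] -> [4, 24, 38] -> 3
  [-18, 12, -44] -> [-14, 16, -40] -> [-40, 16, -14] -> [] -> [] -> [] -> 0
  [-30, 7, -28, 47, 21, 31] -> [-26, 11, -24, 51, 25, 35] -> [35, 25, 51, -24, 11, -26] -> [-24, 11, -26] -> [11] -> [] -> 0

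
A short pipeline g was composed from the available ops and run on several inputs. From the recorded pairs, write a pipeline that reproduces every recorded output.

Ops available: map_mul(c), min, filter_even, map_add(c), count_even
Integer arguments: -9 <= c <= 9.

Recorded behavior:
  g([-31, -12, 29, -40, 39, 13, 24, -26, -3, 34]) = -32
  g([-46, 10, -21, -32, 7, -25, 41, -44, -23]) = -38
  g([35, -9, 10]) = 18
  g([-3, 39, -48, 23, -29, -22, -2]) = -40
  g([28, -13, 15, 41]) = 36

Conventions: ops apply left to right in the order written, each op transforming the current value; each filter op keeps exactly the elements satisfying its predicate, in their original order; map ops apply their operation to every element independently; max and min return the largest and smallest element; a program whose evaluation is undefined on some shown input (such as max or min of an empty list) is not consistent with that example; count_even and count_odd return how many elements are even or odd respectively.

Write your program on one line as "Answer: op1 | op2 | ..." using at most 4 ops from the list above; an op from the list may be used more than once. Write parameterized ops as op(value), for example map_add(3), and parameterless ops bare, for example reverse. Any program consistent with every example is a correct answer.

map_add(8) | filter_even | min

Check, running the answer program on each example:
  [-31, -12, 29, -40, 39, 13, 24, -26, -3, 34] -> [-23, -4, 37, -32, 47, 21, 32, -18, 5, 42] -> [-4, -32, 32, -18, 42] -> -32
  [-46, 10, -21, -32, 7, -25, 41, -44, -23] -> [-38, 18, -13, -24, 15, -17, 49, -36, -15] -> [-38, 18, -24, -36] -> -38
  [35, -9, 10] -> [43, -1, 18] -> [18] -> 18
  [-3, 39, -48, 23, -29, -22, -2] -> [5, 47, -40, 31, -21, -14, 6] -> [-40, -14, 6] -> -40
  [28, -13, 15, 41] -> [36, -5, 23, 49] -> [36] -> 36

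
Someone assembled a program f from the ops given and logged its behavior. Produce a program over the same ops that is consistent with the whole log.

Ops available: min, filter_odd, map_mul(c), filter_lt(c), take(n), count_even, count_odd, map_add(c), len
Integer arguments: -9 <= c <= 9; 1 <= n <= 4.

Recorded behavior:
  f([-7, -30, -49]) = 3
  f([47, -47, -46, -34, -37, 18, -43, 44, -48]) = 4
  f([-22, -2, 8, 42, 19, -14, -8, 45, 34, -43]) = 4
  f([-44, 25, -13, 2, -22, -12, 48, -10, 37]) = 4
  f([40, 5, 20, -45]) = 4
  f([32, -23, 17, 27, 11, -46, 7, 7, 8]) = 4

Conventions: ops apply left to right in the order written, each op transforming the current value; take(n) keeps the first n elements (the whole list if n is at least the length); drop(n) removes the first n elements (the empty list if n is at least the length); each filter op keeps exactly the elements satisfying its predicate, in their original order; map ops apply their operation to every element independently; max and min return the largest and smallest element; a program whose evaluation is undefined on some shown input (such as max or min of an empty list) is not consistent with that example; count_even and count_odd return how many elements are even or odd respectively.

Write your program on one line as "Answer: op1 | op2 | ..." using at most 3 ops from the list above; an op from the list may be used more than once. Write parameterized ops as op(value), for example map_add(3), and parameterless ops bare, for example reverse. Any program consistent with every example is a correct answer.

map_add(-6) | take(4) | len

Check, running the answer program on each example:
  [-7, -30, -49] -> [-13, -36, -55] -> [-13, -36, -55] -> 3
  [47, -47, -46, -34, -37, 18, -43, 44, -48] -> [41, -53, -52, -40, -43, 12, -49, 38, -54] -> [41, -53, -52, -40] -> 4
  [-22, -2, 8, 42, 19, -14, -8, 45, 34, -43] -> [-28, -8, 2, 36, 13, -20, -14, 39, 28, -49] -> [-28, -8, 2, 36] -> 4
  [-44, 25, -13, 2, -22, -12, 48, -10, 37] -> [-50, 19, -19, -4, -28, -18, 42, -16, 31] -> [-50, 19, -19, -4] -> 4
  [40, 5, 20, -45] -> [34, -1, 14, -51] -> [34, -1, 14, -51] -> 4
  [32, -23, 17, 27, 11, -46, 7, 7, 8] -> [26, -29, 11, 21, 5, -52, 1, 1, 2] -> [26, -29, 11, 21] -> 4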